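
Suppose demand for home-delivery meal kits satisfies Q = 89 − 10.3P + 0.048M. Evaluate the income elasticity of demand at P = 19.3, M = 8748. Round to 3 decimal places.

1.354

At P = 19.3, M = 8748: Q = 310.114.
Holding P constant, ∂Q/∂M = 0.048.
η_M = (∂Q/∂M)·(M/Q) = 0.048 × (8748/310.114) = 1.354.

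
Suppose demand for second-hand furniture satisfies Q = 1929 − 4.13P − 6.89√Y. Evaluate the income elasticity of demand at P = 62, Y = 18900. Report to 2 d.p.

-0.65

At P = 62, Y = 18900: Q = 725.722.
Holding P constant, ∂Q/∂Y = -6.89/(2√Y) = -0.0250587.
η_Y = (∂Q/∂Y)·(Y/Q) = -0.0250587 × (18900/725.722) = -0.65.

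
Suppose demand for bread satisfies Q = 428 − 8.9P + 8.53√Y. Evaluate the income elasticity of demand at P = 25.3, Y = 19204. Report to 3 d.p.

0.427

At P = 25.3, Y = 19204: Q = 1384.905.
Holding P constant, ∂Q/∂Y = 8.53/(2√Y) = 0.0307768.
η_Y = (∂Q/∂Y)·(Y/Q) = 0.0307768 × (19204/1384.905) = 0.427.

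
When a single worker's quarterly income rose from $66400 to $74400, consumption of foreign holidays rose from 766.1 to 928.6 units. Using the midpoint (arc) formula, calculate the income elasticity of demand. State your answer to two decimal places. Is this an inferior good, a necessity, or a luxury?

ΔQ = 928.6 − 766.1 = 162.5; midpoint Q̄ = (766.1 + 928.6)/2 = 847.35.
ΔI = 74400 − 66400 = 8000; midpoint Ī = (66400 + 74400)/2 = 70400.
η = (ΔQ/Q̄) ÷ (ΔI/Ī) = (162.5/847.35) ÷ (8000/70400) = 1.69.
η > 1 ⇒ luxury.

1.69 (luxury)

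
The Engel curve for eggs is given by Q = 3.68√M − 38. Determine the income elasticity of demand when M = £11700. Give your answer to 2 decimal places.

At M = 11700: Q = 360.053.
dQ/dM = 3.68/(2√M) = 0.0170108 at this income.
η = (dQ/dM)·(M/Q) = 0.0170108 × (11700/360.053) = 0.55.

0.55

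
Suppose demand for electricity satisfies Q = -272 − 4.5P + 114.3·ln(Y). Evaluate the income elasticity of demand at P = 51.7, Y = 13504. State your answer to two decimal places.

At P = 51.7, Y = 13504: Q = 582.428.
Holding P constant, ∂Q/∂Y = 114.3/Y = 0.00846416.
η_Y = (∂Q/∂Y)·(Y/Q) = 0.00846416 × (13504/582.428) = 0.20.

0.20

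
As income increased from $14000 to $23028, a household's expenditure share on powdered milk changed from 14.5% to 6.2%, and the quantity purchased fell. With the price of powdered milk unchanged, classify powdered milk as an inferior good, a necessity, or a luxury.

inferior good

Quantity demanded falls as income rises, so η < 0.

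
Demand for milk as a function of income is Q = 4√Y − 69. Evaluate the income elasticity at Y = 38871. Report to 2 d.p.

At Y = 38871: Q = 719.629.
dQ/dY = 4/(2√Y) = 0.0101442 at this income.
η = (dQ/dY)·(Y/Q) = 0.0101442 × (38871/719.629) = 0.55.

0.55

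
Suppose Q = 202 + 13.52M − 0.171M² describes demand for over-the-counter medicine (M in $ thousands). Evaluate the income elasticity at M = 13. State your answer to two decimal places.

0.34

At M = 13: Q = 348.8610.
dQ/dM = 13.52 − 0.342M = 9.07400.
η = (dQ/dM)·(M/Q) = 9.07400 × (13/348.8610) = 0.34.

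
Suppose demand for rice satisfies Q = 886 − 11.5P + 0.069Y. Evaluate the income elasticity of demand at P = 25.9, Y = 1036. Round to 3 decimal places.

At P = 25.9, Y = 1036: Q = 659.634.
Holding P constant, ∂Q/∂Y = 0.069.
η_Y = (∂Q/∂Y)·(Y/Q) = 0.069 × (1036/659.634) = 0.108.

0.108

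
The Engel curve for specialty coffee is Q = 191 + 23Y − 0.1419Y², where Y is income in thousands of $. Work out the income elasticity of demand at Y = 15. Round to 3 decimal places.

At Y = 15: Q = 504.0725.
dQ/dY = 23 − 0.2838Y = 18.74300.
η = (dQ/dY)·(Y/Q) = 18.74300 × (15/504.0725) = 0.558.

0.558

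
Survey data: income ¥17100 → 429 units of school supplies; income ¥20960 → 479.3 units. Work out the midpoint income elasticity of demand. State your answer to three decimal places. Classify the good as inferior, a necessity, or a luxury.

0.546 (necessity)

ΔQ = 479.3 − 429 = 50.3; midpoint Q̄ = (429 + 479.3)/2 = 454.15.
ΔI = 20960 − 17100 = 3860; midpoint Ī = (17100 + 20960)/2 = 19030.
η = (ΔQ/Q̄) ÷ (ΔI/Ī) = (50.3/454.15) ÷ (3860/19030) = 0.546.
0 < η < 1 ⇒ necessity.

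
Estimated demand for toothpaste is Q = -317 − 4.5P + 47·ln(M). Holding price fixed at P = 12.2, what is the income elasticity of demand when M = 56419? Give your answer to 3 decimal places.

0.330

At P = 12.2, M = 56419: Q = 142.306.
Holding P constant, ∂Q/∂M = 47/M = 0.000833053.
η_M = (∂Q/∂M)·(M/Q) = 0.000833053 × (56419/142.306) = 0.330.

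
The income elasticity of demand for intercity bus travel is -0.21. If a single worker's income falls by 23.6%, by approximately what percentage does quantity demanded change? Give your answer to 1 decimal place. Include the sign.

%ΔQ ≈ η × %ΔI = -0.21 × (-23.6%) = 5.0%.

5.0%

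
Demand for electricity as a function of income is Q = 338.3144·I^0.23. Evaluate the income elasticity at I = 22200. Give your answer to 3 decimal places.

0.230

For Q = A·I^β the income elasticity is constant and equal to β.
Here β = 0.23, so η = 0.230.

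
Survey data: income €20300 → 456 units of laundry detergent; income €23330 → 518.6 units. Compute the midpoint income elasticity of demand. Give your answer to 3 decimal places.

ΔQ = 518.6 − 456 = 62.6; midpoint Q̄ = (456 + 518.6)/2 = 487.3.
ΔI = 23330 − 20300 = 3030; midpoint Ī = (20300 + 23330)/2 = 21815.
η = (ΔQ/Q̄) ÷ (ΔI/Ī) = (62.6/487.3) ÷ (3030/21815) = 0.925.

0.925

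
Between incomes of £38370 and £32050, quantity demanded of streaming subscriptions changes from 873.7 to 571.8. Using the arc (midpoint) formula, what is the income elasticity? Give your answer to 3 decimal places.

ΔQ = 571.8 − 873.7 = -301.9; midpoint Q̄ = (873.7 + 571.8)/2 = 722.75.
ΔI = 32050 − 38370 = -6320; midpoint Ī = (38370 + 32050)/2 = 35210.
η = (ΔQ/Q̄) ÷ (ΔI/Ī) = (-301.9/722.75) ÷ (-6320/35210) = 2.327.

2.327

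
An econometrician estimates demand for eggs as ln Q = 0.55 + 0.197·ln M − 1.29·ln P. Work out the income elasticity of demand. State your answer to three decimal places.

0.197

In a log-linear demand, the coefficient on ln M is the income elasticity.
So η = 0.197.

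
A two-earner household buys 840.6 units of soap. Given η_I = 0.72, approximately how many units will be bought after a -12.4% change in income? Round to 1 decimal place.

%ΔQ ≈ η × %ΔI = 0.72 × (-12.4%) = -8.928%.
New Q ≈ 840.6 × (1 − 0.08928) = 765.6.

765.6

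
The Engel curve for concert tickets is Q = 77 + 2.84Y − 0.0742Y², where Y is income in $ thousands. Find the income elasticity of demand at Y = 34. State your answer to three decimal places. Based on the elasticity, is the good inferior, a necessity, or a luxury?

At Y = 34: Q = 87.7848.
dQ/dY = 2.84 − 0.1484Y = -2.20560.
η = (dQ/dY)·(Y/Q) = -2.20560 × (34/87.7848) = -0.854.
η < 0 ⇒ inferior good.

-0.854 (inferior good)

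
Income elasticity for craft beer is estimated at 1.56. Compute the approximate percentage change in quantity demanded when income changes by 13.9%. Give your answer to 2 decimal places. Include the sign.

%ΔQ ≈ η × %ΔI = 1.56 × 13.9% = 21.68%.

21.68%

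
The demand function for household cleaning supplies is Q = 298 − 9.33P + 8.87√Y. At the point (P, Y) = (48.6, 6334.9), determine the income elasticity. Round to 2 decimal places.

At P = 48.6, Y = 6334.9: Q = 550.544.
Holding P constant, ∂Q/∂Y = 8.87/(2√Y) = 0.0557216.
η_Y = (∂Q/∂Y)·(Y/Q) = 0.0557216 × (6334.9/550.544) = 0.64.

0.64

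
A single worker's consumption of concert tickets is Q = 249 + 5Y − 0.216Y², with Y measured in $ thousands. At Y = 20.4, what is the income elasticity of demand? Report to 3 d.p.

-0.298

At Y = 20.4: Q = 261.1094.
dQ/dY = 5 − 0.432Y = -3.81280.
η = (dQ/dY)·(Y/Q) = -3.81280 × (20.4/261.1094) = -0.298.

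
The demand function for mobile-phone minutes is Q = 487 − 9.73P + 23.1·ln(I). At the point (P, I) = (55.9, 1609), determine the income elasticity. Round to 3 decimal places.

0.203

At P = 55.9, I = 1609: Q = 113.649.
Holding P constant, ∂Q/∂I = 23.1/I = 0.0143567.
η_I = (∂Q/∂I)·(I/Q) = 0.0143567 × (1609/113.649) = 0.203.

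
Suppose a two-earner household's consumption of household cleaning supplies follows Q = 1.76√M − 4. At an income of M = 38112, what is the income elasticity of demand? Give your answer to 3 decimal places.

At M = 38112: Q = 339.592.
dQ/dM = 1.76/(2√M) = 0.00450767 at this income.
η = (dQ/dM)·(M/Q) = 0.00450767 × (38112/339.592) = 0.506.

0.506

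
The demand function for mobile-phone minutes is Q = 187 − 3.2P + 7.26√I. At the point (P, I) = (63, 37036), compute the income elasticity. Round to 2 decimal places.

At P = 63, I = 37036: Q = 1382.568.
Holding P constant, ∂Q/∂I = 7.26/(2√I) = 0.0188623.
η_I = (∂Q/∂I)·(I/Q) = 0.0188623 × (37036/1382.568) = 0.51.

0.51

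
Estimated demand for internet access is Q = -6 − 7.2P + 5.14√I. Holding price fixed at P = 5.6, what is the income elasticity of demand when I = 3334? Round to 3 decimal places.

0.592

At P = 5.6, I = 3334: Q = 250.468.
Holding P constant, ∂Q/∂I = 5.14/(2√I) = 0.0445093.
η_I = (∂Q/∂I)·(I/Q) = 0.0445093 × (3334/250.468) = 0.592.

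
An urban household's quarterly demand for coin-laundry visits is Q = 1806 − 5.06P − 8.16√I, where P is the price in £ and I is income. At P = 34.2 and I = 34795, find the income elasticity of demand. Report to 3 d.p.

At P = 34.2, I = 34795: Q = 110.829.
Holding P constant, ∂Q/∂I = -8.16/(2√I) = -0.0218727.
η_I = (∂Q/∂I)·(I/Q) = -0.0218727 × (34795/110.829) = -6.867.

-6.867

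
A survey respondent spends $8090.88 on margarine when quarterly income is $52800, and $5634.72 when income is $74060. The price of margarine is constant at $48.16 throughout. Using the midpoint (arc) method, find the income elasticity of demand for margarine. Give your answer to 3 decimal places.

-1.068

With a constant price, Q₁ = 8090.88/48.16 = 168.000 and Q₂ = 5634.72/48.16 = 117.000 (equivalently, work directly with expenditure since P cancels).
Midpoint %ΔQ = (5634.72 − 8090.88)/6862.80 = -0.35789; midpoint %ΔI = (74060 − 52800)/63430 = 0.33517.
η = -0.35789 / 0.33517 = -1.068.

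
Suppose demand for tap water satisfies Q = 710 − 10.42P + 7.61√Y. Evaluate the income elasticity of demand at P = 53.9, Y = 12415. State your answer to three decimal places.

At P = 53.9, Y = 12415: Q = 996.288.
Holding P constant, ∂Q/∂Y = 7.61/(2√Y) = 0.0341493.
η_Y = (∂Q/∂Y)·(Y/Q) = 0.0341493 × (12415/996.288) = 0.426.

0.426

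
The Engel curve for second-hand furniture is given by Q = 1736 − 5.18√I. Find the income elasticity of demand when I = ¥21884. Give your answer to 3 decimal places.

At I = 21884: Q = 969.710.
dQ/dI = -5.18/(2√I) = -0.017508 at this income.
η = (dQ/dI)·(I/Q) = -0.017508 × (21884/969.710) = -0.395.

-0.395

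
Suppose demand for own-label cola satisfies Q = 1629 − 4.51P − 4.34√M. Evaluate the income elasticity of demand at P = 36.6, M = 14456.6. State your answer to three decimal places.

-0.277

At P = 36.6, M = 14456.6: Q = 942.111.
Holding P constant, ∂Q/∂M = -4.34/(2√M) = -0.0180479.
η_M = (∂Q/∂M)·(M/Q) = -0.0180479 × (14456.6/942.111) = -0.277.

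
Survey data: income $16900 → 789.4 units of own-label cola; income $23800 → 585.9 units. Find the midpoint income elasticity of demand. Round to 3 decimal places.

ΔQ = 585.9 − 789.4 = -203.5; midpoint Q̄ = (789.4 + 585.9)/2 = 687.65.
ΔI = 23800 − 16900 = 6900; midpoint Ī = (16900 + 23800)/2 = 20350.
η = (ΔQ/Q̄) ÷ (ΔI/Ī) = (-203.5/687.65) ÷ (6900/20350) = -0.873.

-0.873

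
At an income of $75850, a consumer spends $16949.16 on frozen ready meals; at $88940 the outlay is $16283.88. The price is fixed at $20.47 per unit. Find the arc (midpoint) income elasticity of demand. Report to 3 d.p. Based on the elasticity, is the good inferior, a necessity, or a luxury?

With a constant price, Q₁ = 16949.16/20.47 = 828.000 and Q₂ = 16283.88/20.47 = 795.500 (equivalently, work directly with expenditure since P cancels).
Midpoint %ΔQ = (16283.88 − 16949.16)/16616.52 = -0.04004; midpoint %ΔI = (88940 − 75850)/82395 = 0.15887.
η = -0.04004 / 0.15887 = -0.252.
η < 0 ⇒ inferior good.

-0.252 (inferior good)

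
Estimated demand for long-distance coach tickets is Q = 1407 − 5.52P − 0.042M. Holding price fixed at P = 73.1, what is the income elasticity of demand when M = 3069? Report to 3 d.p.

At P = 73.1, M = 3069: Q = 874.590.
Holding P constant, ∂Q/∂M = −0.042.
η_M = (∂Q/∂M)·(M/Q) = -0.042 × (3069/874.590) = -0.147.

-0.147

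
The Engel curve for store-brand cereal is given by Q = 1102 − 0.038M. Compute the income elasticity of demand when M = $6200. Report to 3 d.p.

At M = 6200: Q = 866.400.
dQ/dM = −0.038.
η = (dQ/dM)·(M/Q) = -0.038 × (6200/866.400) = -0.272.

-0.272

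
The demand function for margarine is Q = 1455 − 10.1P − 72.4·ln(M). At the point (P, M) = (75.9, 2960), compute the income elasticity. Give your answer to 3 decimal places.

At P = 75.9, M = 2960: Q = 109.721.
Holding P constant, ∂Q/∂M = -72.4/M = -0.0244595.
η_M = (∂Q/∂M)·(M/Q) = -0.0244595 × (2960/109.721) = -0.660.

-0.660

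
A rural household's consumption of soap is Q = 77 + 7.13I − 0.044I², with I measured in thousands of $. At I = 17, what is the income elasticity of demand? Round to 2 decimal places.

At I = 17: Q = 185.4940.
dQ/dI = 7.13 − 0.088I = 5.63400.
η = (dQ/dI)·(I/Q) = 5.63400 × (17/185.4940) = 0.52.

0.52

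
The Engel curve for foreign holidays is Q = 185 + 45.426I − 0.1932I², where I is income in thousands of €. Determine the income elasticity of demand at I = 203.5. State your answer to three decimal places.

At I = 203.5: Q = 1428.3443.
dQ/dI = 45.426 − 0.3864I = -33.20640.
η = (dQ/dI)·(I/Q) = -33.20640 × (203.5/1428.3443) = -4.731.

-4.731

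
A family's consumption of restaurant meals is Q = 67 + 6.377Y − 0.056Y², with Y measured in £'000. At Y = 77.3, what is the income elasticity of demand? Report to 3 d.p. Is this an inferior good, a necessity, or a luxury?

At Y = 77.3: Q = 225.3259.
dQ/dY = 6.377 − 0.112Y = -2.28060.
η = (dQ/dY)·(Y/Q) = -2.28060 × (77.3/225.3259) = -0.782.
η < 0 ⇒ inferior good.

-0.782 (inferior good)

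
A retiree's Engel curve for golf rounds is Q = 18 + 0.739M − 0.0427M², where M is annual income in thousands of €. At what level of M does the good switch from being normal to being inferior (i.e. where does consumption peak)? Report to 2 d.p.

8.65

dQ/dM = 0.739 − 0.0854M.
The good is inferior where dQ/dM < 0. Setting dQ/dM = 0 gives M = 0.739 / 0.0854 = 8.65.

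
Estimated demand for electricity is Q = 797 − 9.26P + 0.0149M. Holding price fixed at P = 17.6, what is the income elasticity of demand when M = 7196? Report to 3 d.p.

At P = 17.6, M = 7196: Q = 741.244.
Holding P constant, ∂Q/∂M = 0.0149.
η_M = (∂Q/∂M)·(M/Q) = 0.0149 × (7196/741.244) = 0.145.

0.145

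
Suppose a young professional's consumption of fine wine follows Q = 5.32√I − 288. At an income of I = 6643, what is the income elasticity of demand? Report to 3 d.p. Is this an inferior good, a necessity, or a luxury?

At I = 6643: Q = 145.604.
dQ/dI = 5.32/(2√I) = 0.0326362 at this income.
η = (dQ/dI)·(I/Q) = 0.0326362 × (6643/145.604) = 1.489.
Since η > 1, the good is a luxury.

1.489 (luxury)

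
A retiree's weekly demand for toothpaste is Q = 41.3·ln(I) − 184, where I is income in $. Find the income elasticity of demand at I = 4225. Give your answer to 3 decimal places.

0.257

At I = 4225: Q = 160.804.
dQ/dI = 41.3/I = 0.00977515 at this income.
η = (dQ/dI)·(I/Q) = 0.00977515 × (4225/160.804) = 0.257.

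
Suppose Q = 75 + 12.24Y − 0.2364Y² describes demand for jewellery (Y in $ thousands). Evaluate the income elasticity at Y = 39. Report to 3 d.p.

At Y = 39: Q = 192.7956.
dQ/dY = 12.24 − 0.4728Y = -6.19920.
η = (dQ/dY)·(Y/Q) = -6.19920 × (39/192.7956) = -1.254.

-1.254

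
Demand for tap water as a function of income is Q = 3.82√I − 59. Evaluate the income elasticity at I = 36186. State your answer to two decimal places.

0.54

At I = 36186: Q = 667.664.
dQ/dI = 3.82/(2√I) = 0.0100407 at this income.
η = (dQ/dI)·(I/Q) = 0.0100407 × (36186/667.664) = 0.54.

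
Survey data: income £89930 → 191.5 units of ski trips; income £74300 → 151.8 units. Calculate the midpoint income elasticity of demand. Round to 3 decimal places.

ΔQ = 151.8 − 191.5 = -39.7; midpoint Q̄ = (191.5 + 151.8)/2 = 171.65.
ΔI = 74300 − 89930 = -15630; midpoint Ī = (89930 + 74300)/2 = 82115.
η = (ΔQ/Q̄) ÷ (ΔI/Ī) = (-39.7/171.65) ÷ (-15630/82115) = 1.215.

1.215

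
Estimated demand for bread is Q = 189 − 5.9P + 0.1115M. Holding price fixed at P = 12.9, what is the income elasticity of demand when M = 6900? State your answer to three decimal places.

At P = 12.9, M = 6900: Q = 882.240.
Holding P constant, ∂Q/∂M = 0.1115.
η_M = (∂Q/∂M)·(M/Q) = 0.1115 × (6900/882.240) = 0.872.

0.872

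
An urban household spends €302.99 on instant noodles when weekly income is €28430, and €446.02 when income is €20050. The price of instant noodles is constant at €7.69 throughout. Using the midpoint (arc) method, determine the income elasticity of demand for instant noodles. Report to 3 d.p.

-1.105

With a constant price, Q₁ = 302.99/7.69 = 39.401 and Q₂ = 446.02/7.69 = 58.000 (equivalently, work directly with expenditure since P cancels).
Midpoint %ΔQ = (446.02 − 302.99)/374.51 = 0.38192; midpoint %ΔI = (20050 − 28430)/24240 = -0.34571.
η = 0.38192 / -0.34571 = -1.105.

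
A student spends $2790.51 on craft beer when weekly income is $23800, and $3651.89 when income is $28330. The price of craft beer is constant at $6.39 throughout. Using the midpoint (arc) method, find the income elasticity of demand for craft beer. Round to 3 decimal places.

1.539

With a constant price, Q₁ = 2790.51/6.39 = 436.700 and Q₂ = 3651.89/6.39 = 571.501 (equivalently, work directly with expenditure since P cancels).
Midpoint %ΔQ = (3651.89 − 2790.51)/3221.20 = 0.26741; midpoint %ΔI = (28330 − 23800)/26065 = 0.17380.
η = 0.26741 / 0.17380 = 1.539.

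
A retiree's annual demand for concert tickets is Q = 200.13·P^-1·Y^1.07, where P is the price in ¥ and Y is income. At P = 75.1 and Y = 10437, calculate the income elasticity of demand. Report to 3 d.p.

For a multiplicative demand Q = A·P^α·Y^β, the income elasticity is β everywhere.
Here β = 1.07, so η = 1.070.

1.070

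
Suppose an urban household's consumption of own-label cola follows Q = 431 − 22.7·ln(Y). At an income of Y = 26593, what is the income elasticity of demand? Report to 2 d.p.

At Y = 26593: Q = 199.723.
dQ/dY = -22.7/Y = -0.000853608 at this income.
η = (dQ/dY)·(Y/Q) = -0.000853608 × (26593/199.723) = -0.11.

-0.11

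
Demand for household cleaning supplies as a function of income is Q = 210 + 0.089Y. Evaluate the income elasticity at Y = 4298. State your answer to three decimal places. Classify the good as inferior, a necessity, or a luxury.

At Y = 4298: Q = 592.522.
dQ/dY = 0.089.
η = (dQ/dY)·(Y/Q) = 0.089 × (4298/592.522) = 0.646.
Since 0 < η < 1, the good is a necessity.

0.646 (necessity)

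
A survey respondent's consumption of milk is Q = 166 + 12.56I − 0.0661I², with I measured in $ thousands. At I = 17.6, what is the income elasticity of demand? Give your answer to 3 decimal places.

0.491

At I = 17.6: Q = 366.5809.
dQ/dI = 12.56 − 0.1322I = 10.23328.
η = (dQ/dI)·(I/Q) = 10.23328 × (17.6/366.5809) = 0.491.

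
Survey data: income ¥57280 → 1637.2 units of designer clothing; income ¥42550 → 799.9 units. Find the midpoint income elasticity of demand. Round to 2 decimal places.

ΔQ = 799.9 − 1637.2 = -837.3; midpoint Q̄ = (1637.2 + 799.9)/2 = 1218.55.
ΔI = 42550 − 57280 = -14730; midpoint Ī = (57280 + 42550)/2 = 49915.
η = (ΔQ/Q̄) ÷ (ΔI/Ī) = (-837.3/1218.55) ÷ (-14730/49915) = 2.33.

2.33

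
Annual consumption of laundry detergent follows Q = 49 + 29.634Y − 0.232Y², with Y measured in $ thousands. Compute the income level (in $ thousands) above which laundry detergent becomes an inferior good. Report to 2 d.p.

63.87

dQ/dY = 29.634 − 0.464Y.
The good is inferior where dQ/dY < 0. Setting dQ/dY = 0 gives Y = 29.634 / 0.464 = 63.87.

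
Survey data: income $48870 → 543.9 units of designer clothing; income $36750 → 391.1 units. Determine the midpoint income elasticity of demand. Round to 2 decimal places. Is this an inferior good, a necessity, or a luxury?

1.15 (luxury)

ΔQ = 391.1 − 543.9 = -152.8; midpoint Q̄ = (543.9 + 391.1)/2 = 467.5.
ΔI = 36750 − 48870 = -12120; midpoint Ī = (48870 + 36750)/2 = 42810.
η = (ΔQ/Q̄) ÷ (ΔI/Ī) = (-152.8/467.5) ÷ (-12120/42810) = 1.15.
η > 1 ⇒ luxury.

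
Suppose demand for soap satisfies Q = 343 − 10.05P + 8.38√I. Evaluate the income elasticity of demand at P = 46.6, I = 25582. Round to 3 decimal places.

0.552

At P = 46.6, I = 25582: Q = 1214.999.
Holding P constant, ∂Q/∂I = 8.38/(2√I) = 0.0261967.
η_I = (∂Q/∂I)·(I/Q) = 0.0261967 × (25582/1214.999) = 0.552.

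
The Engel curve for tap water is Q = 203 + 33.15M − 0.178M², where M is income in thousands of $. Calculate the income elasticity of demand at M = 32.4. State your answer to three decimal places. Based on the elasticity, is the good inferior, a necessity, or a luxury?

At M = 32.4: Q = 1090.2027.
dQ/dM = 33.15 − 0.356M = 21.61560.
η = (dQ/dM)·(M/Q) = 21.61560 × (32.4/1090.2027) = 0.642.
0 < η < 1 ⇒ necessity.

0.642 (necessity)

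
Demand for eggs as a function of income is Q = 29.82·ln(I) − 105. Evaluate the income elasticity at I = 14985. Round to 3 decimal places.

0.164

At I = 14985: Q = 181.713.
dQ/dI = 29.82/I = 0.00198999 at this income.
η = (dQ/dI)·(I/Q) = 0.00198999 × (14985/181.713) = 0.164.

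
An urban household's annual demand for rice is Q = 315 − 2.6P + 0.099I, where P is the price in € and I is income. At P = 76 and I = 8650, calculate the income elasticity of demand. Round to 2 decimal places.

At P = 76, I = 8650: Q = 973.750.
Holding P constant, ∂Q/∂I = 0.099.
η_I = (∂Q/∂I)·(I/Q) = 0.099 × (8650/973.750) = 0.88.

0.88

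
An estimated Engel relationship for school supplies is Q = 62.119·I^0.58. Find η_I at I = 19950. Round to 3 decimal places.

0.580

For Q = A·I^β the income elasticity is constant and equal to β.
Here β = 0.58, so η = 0.580.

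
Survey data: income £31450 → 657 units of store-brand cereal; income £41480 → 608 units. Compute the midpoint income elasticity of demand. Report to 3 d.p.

ΔQ = 608 − 657 = -49; midpoint Q̄ = (657 + 608)/2 = 632.5.
ΔI = 41480 − 31450 = 10030; midpoint Ī = (31450 + 41480)/2 = 36465.
η = (ΔQ/Q̄) ÷ (ΔI/Ī) = (-49/632.5) ÷ (10030/36465) = -0.282.

-0.282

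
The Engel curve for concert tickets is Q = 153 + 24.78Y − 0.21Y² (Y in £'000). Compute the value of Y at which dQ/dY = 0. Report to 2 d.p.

59.00

dQ/dY = 24.78 − 0.42Y.
The good is inferior where dQ/dY < 0. Setting dQ/dY = 0 gives Y = 24.78 / 0.42 = 59.00.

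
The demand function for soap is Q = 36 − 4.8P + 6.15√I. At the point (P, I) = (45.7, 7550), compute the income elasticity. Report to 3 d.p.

At P = 45.7, I = 7550: Q = 351.018.
Holding P constant, ∂Q/∂I = 6.15/(2√I) = 0.0353893.
η_I = (∂Q/∂I)·(I/Q) = 0.0353893 × (7550/351.018) = 0.761.

0.761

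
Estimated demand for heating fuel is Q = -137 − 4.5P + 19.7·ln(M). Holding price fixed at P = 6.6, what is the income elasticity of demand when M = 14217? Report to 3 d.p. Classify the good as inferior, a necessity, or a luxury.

0.909 (necessity)

At P = 6.6, M = 14217: Q = 21.675.
Holding P constant, ∂Q/∂M = 19.7/M = 0.00138567.
η_M = (∂Q/∂M)·(M/Q) = 0.00138567 × (14217/21.675) = 0.909.
Since 0 < η < 1, this is a necessity.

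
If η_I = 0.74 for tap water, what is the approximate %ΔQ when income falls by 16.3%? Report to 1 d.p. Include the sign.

%ΔQ ≈ η × %ΔI = 0.74 × (-16.3%) = -12.1%.

-12.1%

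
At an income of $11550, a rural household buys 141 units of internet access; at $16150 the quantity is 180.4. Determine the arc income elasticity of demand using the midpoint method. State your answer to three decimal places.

0.738

ΔQ = 180.4 − 141 = 39.4; midpoint Q̄ = (141 + 180.4)/2 = 160.7.
ΔI = 16150 − 11550 = 4600; midpoint Ī = (11550 + 16150)/2 = 13850.
η = (ΔQ/Q̄) ÷ (ΔI/Ī) = (39.4/160.7) ÷ (4600/13850) = 0.738.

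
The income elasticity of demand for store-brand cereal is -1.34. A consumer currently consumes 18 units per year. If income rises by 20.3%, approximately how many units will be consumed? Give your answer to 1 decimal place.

%ΔQ ≈ η × %ΔI = -1.34 × 20.3% = -27.202%.
New Q ≈ 18 × (1 − 0.27202) = 13.1.

13.1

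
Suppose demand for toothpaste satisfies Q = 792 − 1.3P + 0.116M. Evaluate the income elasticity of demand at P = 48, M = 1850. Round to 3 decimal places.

0.227

At P = 48, M = 1850: Q = 944.200.
Holding P constant, ∂Q/∂M = 0.116.
η_M = (∂Q/∂M)·(M/Q) = 0.116 × (1850/944.200) = 0.227.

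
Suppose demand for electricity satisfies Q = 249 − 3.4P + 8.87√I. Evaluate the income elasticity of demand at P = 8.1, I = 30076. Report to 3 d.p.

At P = 8.1, I = 30076: Q = 1759.734.
Holding P constant, ∂Q/∂I = 8.87/(2√I) = 0.0255731.
η_I = (∂Q/∂I)·(I/Q) = 0.0255731 × (30076/1759.734) = 0.437.

0.437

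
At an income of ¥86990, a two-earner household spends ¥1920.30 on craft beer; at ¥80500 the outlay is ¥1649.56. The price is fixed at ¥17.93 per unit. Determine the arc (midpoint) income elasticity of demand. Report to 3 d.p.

1.957

With a constant price, Q₁ = 1920.30/17.93 = 107.100 and Q₂ = 1649.56/17.93 = 92.000 (equivalently, work directly with expenditure since P cancels).
Midpoint %ΔQ = (1649.56 − 1920.30)/1784.93 = -0.15168; midpoint %ΔI = (80500 − 86990)/83745 = -0.07750.
η = -0.15168 / -0.07750 = 1.957.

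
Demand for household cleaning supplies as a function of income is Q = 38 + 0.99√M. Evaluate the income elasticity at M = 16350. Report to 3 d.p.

At M = 16350: Q = 164.588.
dQ/dM = 0.99/(2√M) = 0.00387121 at this income.
η = (dQ/dM)·(M/Q) = 0.00387121 × (16350/164.588) = 0.385.

0.385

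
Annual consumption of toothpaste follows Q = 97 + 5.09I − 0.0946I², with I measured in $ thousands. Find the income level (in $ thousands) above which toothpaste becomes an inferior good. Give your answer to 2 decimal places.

dQ/dI = 5.09 − 0.1892I.
The good is inferior where dQ/dI < 0. Setting dQ/dI = 0 gives I = 5.09 / 0.1892 = 26.90.

26.90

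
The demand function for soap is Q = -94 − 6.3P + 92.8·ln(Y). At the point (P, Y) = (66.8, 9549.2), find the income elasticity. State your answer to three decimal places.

0.277

At P = 66.8, Y = 9549.2: Q = 335.599.
Holding P constant, ∂Q/∂Y = 92.8/Y = 0.00971809.
η_Y = (∂Q/∂Y)·(Y/Q) = 0.00971809 × (9549.2/335.599) = 0.277.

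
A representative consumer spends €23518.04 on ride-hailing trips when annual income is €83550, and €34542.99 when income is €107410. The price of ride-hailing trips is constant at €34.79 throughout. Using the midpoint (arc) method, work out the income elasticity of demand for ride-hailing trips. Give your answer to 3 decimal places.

1.520

With a constant price, Q₁ = 23518.04/34.79 = 676.000 and Q₂ = 34542.99/34.79 = 992.900 (equivalently, work directly with expenditure since P cancels).
Midpoint %ΔQ = (34542.99 − 23518.04)/29030.52 = 0.37977; midpoint %ΔI = (107410 − 83550)/95480 = 0.24990.
η = 0.37977 / 0.24990 = 1.520.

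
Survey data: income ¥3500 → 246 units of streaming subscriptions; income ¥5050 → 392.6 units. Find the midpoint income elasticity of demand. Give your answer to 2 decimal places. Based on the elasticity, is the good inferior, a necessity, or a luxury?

ΔQ = 392.6 − 246 = 146.6; midpoint Q̄ = (246 + 392.6)/2 = 319.3.
ΔI = 5050 − 3500 = 1550; midpoint Ī = (3500 + 5050)/2 = 4275.
η = (ΔQ/Q̄) ÷ (ΔI/Ī) = (146.6/319.3) ÷ (1550/4275) = 1.27.
η > 1 ⇒ luxury.

1.27 (luxury)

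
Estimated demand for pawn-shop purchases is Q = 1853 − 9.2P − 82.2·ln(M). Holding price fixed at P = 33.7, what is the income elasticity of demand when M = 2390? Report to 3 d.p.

-0.091

At P = 33.7, M = 2390: Q = 903.522.
Holding P constant, ∂Q/∂M = -82.2/M = -0.0343933.
η_M = (∂Q/∂M)·(M/Q) = -0.0343933 × (2390/903.522) = -0.091.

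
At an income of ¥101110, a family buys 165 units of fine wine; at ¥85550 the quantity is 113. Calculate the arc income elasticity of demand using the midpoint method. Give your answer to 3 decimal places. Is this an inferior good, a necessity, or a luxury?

ΔQ = 113 − 165 = -52; midpoint Q̄ = (165 + 113)/2 = 139.
ΔI = 85550 − 101110 = -15560; midpoint Ī = (101110 + 85550)/2 = 93330.
η = (ΔQ/Q̄) ÷ (ΔI/Ī) = (-52/139) ÷ (-15560/93330) = 2.244.
η > 1 ⇒ luxury.

2.244 (luxury)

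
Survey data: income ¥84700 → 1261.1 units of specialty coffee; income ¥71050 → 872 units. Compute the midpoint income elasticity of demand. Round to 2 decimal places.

ΔQ = 872 − 1261.1 = -389.1; midpoint Q̄ = (1261.1 + 872)/2 = 1066.55.
ΔI = 71050 − 84700 = -13650; midpoint Ī = (84700 + 71050)/2 = 77875.
η = (ΔQ/Q̄) ÷ (ΔI/Ī) = (-389.1/1066.55) ÷ (-13650/77875) = 2.08.

2.08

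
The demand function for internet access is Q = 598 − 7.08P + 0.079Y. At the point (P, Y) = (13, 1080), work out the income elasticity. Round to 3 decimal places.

0.144

At P = 13, Y = 1080: Q = 591.280.
Holding P constant, ∂Q/∂Y = 0.079.
η_Y = (∂Q/∂Y)·(Y/Q) = 0.079 × (1080/591.280) = 0.144.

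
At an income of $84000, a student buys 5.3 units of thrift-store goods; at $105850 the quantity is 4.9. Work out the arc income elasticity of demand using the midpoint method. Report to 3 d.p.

-0.341

ΔQ = 4.9 − 5.3 = -0.4; midpoint Q̄ = (5.3 + 4.9)/2 = 5.1.
ΔI = 105850 − 84000 = 21850; midpoint Ī = (84000 + 105850)/2 = 94925.
η = (ΔQ/Q̄) ÷ (ΔI/Ī) = (-0.4/5.1) ÷ (21850/94925) = -0.341.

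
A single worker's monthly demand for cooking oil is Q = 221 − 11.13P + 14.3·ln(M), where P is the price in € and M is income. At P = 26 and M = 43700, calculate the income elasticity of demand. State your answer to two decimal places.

At P = 26, M = 43700: Q = 84.417.
Holding P constant, ∂Q/∂M = 14.3/M = 0.000327231.
η_M = (∂Q/∂M)·(M/Q) = 0.000327231 × (43700/84.417) = 0.17.

0.17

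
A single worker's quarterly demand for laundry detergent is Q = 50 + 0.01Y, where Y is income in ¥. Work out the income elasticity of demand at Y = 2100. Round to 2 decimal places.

At Y = 2100: Q = 71.000.
dQ/dY = 0.01.
η = (dQ/dY)·(Y/Q) = 0.01 × (2100/71.000) = 0.30.

0.30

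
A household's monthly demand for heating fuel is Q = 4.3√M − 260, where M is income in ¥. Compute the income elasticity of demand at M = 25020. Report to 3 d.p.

0.809

At M = 25020: Q = 420.162.
dQ/dM = 4.3/(2√M) = 0.0135924 at this income.
η = (dQ/dM)·(M/Q) = 0.0135924 × (25020/420.162) = 0.809.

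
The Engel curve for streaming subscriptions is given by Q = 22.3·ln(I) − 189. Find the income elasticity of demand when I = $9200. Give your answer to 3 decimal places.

At I = 9200: Q = 14.531.
dQ/dI = 22.3/I = 0.00242391 at this income.
η = (dQ/dI)·(I/Q) = 0.00242391 × (9200/14.531) = 1.535.

1.535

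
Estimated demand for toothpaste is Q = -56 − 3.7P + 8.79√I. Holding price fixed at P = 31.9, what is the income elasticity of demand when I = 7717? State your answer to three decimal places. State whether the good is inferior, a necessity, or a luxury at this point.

0.645 (necessity)

At P = 31.9, I = 7717: Q = 598.140.
Holding P constant, ∂Q/∂I = 8.79/(2√I) = 0.0500305.
η_I = (∂Q/∂I)·(I/Q) = 0.0500305 × (7717/598.140) = 0.645.
Since 0 < η < 1, this is a necessity.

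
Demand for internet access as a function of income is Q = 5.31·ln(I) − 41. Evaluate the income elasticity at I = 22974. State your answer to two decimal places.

At I = 22974: Q = 12.324.
dQ/dI = 5.31/I = 0.000231131 at this income.
η = (dQ/dI)·(I/Q) = 0.000231131 × (22974/12.324) = 0.43.

0.43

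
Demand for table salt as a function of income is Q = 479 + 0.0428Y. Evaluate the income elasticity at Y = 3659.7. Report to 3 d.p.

0.246

At Y = 3659.7: Q = 635.635.
dQ/dY = 0.0428.
η = (dQ/dY)·(Y/Q) = 0.0428 × (3659.7/635.635) = 0.246.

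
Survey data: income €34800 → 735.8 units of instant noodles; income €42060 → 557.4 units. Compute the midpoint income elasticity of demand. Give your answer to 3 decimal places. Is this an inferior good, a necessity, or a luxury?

-1.460 (inferior good)

ΔQ = 557.4 − 735.8 = -178.4; midpoint Q̄ = (735.8 + 557.4)/2 = 646.6.
ΔI = 42060 − 34800 = 7260; midpoint Ī = (34800 + 42060)/2 = 38430.
η = (ΔQ/Q̄) ÷ (ΔI/Ī) = (-178.4/646.6) ÷ (7260/38430) = -1.460.
η < 0 ⇒ inferior good.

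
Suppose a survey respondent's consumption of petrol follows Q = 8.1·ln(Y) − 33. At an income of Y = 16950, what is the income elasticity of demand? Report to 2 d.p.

0.18

At Y = 16950: Q = 45.878.
dQ/dY = 8.1/Y = 0.000477876 at this income.
η = (dQ/dY)·(Y/Q) = 0.000477876 × (16950/45.878) = 0.18.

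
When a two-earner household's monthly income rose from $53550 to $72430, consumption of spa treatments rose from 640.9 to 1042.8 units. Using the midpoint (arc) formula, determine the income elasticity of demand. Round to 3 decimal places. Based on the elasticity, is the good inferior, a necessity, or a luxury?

ΔQ = 1042.8 − 640.9 = 401.9; midpoint Q̄ = (640.9 + 1042.8)/2 = 841.85.
ΔI = 72430 − 53550 = 18880; midpoint Ī = (53550 + 72430)/2 = 62990.
η = (ΔQ/Q̄) ÷ (ΔI/Ī) = (401.9/841.85) ÷ (18880/62990) = 1.593.
η > 1 ⇒ luxury.

1.593 (luxury)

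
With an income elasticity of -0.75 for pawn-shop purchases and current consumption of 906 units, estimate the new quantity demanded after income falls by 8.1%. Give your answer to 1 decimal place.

961.0

%ΔQ ≈ η × %ΔI = -0.75 × (-8.1%) = 6.075%.
New Q ≈ 906 × (1 + 0.06075) = 961.0.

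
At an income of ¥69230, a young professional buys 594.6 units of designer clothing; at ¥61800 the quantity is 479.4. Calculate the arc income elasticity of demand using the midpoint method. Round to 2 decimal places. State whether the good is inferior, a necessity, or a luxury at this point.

ΔQ = 479.4 − 594.6 = -115.2; midpoint Q̄ = (594.6 + 479.4)/2 = 537.
ΔI = 61800 − 69230 = -7430; midpoint Ī = (69230 + 61800)/2 = 65515.
η = (ΔQ/Q̄) ÷ (ΔI/Ī) = (-115.2/537) ÷ (-7430/65515) = 1.89.
η > 1 ⇒ luxury.

1.89 (luxury)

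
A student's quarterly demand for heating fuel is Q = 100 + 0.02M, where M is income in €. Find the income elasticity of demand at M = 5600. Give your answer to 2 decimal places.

At M = 5600: Q = 212.000.
dQ/dM = 0.02.
η = (dQ/dM)·(M/Q) = 0.02 × (5600/212.000) = 0.53.

0.53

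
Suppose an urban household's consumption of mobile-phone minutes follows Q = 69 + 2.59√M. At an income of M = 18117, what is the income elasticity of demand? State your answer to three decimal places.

At M = 18117: Q = 417.612.
dQ/dM = 2.59/(2√M) = 0.00962114 at this income.
η = (dQ/dM)·(M/Q) = 0.00962114 × (18117/417.612) = 0.417.

0.417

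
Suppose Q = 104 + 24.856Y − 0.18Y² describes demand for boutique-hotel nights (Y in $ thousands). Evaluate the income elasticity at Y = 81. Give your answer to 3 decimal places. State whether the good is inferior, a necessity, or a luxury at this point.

-0.372 (inferior good)

At Y = 81: Q = 936.3560.
dQ/dY = 24.856 − 0.36Y = -4.30400.
η = (dQ/dY)·(Y/Q) = -4.30400 × (81/936.3560) = -0.372.
η < 0 ⇒ inferior good.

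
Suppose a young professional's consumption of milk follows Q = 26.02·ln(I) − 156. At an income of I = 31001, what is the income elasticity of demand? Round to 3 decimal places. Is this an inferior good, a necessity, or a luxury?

At I = 31001: Q = 113.093.
dQ/dI = 26.02/I = 0.000839328 at this income.
η = (dQ/dI)·(I/Q) = 0.000839328 × (31001/113.093) = 0.230.
Since 0 < η < 1, the good is a necessity.

0.230 (necessity)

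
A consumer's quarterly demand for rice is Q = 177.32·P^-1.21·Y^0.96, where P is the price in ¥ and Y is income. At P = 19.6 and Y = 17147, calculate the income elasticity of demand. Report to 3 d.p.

0.960

For a multiplicative demand Q = A·P^α·Y^β, the income elasticity is β everywhere.
Here β = 0.96, so η = 0.960.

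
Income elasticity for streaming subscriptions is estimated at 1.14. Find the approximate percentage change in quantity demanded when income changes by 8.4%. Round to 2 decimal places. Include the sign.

9.58%

%ΔQ ≈ η × %ΔI = 1.14 × 8.4% = 9.58%.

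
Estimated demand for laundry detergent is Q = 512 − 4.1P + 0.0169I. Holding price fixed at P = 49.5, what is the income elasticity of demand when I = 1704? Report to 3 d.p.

0.085

At P = 49.5, I = 1704: Q = 337.848.
Holding P constant, ∂Q/∂I = 0.0169.
η_I = (∂Q/∂I)·(I/Q) = 0.0169 × (1704/337.848) = 0.085.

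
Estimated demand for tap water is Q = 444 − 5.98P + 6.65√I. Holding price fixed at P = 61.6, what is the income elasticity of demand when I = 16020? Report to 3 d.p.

0.459

At P = 61.6, I = 16020: Q = 917.323.
Holding P constant, ∂Q/∂I = 6.65/(2√I) = 0.02627.
η_I = (∂Q/∂I)·(I/Q) = 0.02627 × (16020/917.323) = 0.459.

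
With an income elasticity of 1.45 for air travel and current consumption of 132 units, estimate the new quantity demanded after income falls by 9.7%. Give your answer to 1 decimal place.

113.4

%ΔQ ≈ η × %ΔI = 1.45 × (-9.7%) = -14.065%.
New Q ≈ 132 × (1 − 0.14065) = 113.4.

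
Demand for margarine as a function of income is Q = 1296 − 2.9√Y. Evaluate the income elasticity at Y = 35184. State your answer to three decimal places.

At Y = 35184: Q = 752.035.
dQ/dY = -2.9/(2√Y) = -0.00773028 at this income.
η = (dQ/dY)·(Y/Q) = -0.00773028 × (35184/752.035) = -0.362.

-0.362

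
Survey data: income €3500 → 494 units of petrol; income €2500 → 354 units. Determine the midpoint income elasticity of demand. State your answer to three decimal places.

0.991

ΔQ = 354 − 494 = -140; midpoint Q̄ = (494 + 354)/2 = 424.
ΔI = 2500 − 3500 = -1000; midpoint Ī = (3500 + 2500)/2 = 3000.
η = (ΔQ/Q̄) ÷ (ΔI/Ī) = (-140/424) ÷ (-1000/3000) = 0.991.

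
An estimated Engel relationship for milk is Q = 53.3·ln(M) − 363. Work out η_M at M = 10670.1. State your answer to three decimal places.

0.406

At M = 10670.1: Q = 131.368.
dQ/dM = 53.3/M = 0.00499527 at this income.
η = (dQ/dM)·(M/Q) = 0.00499527 × (10670.1/131.368) = 0.406.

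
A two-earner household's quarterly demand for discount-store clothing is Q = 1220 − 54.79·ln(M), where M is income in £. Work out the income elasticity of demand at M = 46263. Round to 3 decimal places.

-0.087

At M = 46263: Q = 631.440.
dQ/dM = -54.79/M = -0.00118432 at this income.
η = (dQ/dM)·(M/Q) = -0.00118432 × (46263/631.440) = -0.087.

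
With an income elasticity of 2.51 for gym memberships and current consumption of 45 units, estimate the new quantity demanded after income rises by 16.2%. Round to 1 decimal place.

%ΔQ ≈ η × %ΔI = 2.51 × 16.2% = 40.662%.
New Q ≈ 45 × (1 + 0.40662) = 63.3.

63.3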